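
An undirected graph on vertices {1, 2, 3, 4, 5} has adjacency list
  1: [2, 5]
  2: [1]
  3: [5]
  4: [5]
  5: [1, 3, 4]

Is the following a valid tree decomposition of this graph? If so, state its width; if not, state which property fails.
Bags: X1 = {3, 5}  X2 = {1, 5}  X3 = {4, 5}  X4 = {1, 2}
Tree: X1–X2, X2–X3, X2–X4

Yes; width 1.

Checking the three conditions: (i) the bags cover all of {1, 2, 3, 4, 5}; (ii) for each edge, some bag contains both endpoints; (iii) the bags containing any fixed vertex form a subtree. All hold, so the decomposition is valid with width 2 − 1 = 1.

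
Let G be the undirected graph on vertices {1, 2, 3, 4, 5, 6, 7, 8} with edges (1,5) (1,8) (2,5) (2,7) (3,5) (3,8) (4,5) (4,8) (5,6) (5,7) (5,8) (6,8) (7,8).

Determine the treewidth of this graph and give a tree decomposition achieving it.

Every bag has size at most 3, so the width is 3 − 1 = 2 and tw(G) ≤ 2. Conversely, {1, 5, 8} is a clique of size 3, and the vertices of any clique must share a bag in every tree decomposition; so some bag has ≥ 3 vertices and tw(G) ≥ 2. Combining the bounds, tw(G) = 2.

Treewidth 2.
One such decomposition:
Bags: B1 = {5, 6, 8}  B2 = {1, 5, 8}  B3 = {3, 5, 8}  B4 = {5, 7, 8}  B5 = {4, 5, 8}  B6 = {2, 5, 7}
Tree: B1–B2, B2–B3, B2–B4, B1–B5, B4–B6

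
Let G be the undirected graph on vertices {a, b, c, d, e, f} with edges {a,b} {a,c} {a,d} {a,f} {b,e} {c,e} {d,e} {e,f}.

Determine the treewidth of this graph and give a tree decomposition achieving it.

Treewidth 2.
One such decomposition:
Bags: B1 = {a, b, e}  B2 = {a, e, f}  B3 = {a, d, e}  B4 = {a, c, e}
Tree: B1–B2, B2–B3, B3–B4

Each bag holds 3 vertices, so the decomposition has width 2, which upper-bounds the treewidth. The edges e–b–a–f–e form a cycle, so G is not a tree and its treewidth is at least 2. The upper and lower bounds meet at 2, so that is the treewidth.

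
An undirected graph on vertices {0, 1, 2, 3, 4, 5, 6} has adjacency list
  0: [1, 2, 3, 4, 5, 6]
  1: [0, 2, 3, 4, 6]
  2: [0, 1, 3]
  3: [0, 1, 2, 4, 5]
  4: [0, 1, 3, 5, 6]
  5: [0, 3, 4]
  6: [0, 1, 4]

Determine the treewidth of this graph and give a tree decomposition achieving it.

Every bag has size at most 4, so the width is 4 − 1 = 3 and tw(G) ≤ 3. Conversely, {0, 1, 2, 3} is a clique of size 4, and the vertices of any clique must share a bag in every tree decomposition; so some bag has ≥ 4 vertices and tw(G) ≥ 3. Combining the bounds, tw(G) = 3.

Treewidth 3.
Bags: B1 = {0, 1, 2, 3}  B2 = {0, 1, 3, 4}  B3 = {0, 3, 4, 5}  B4 = {0, 1, 4, 6}
Tree: B1–B2, B2–B3, B2–B4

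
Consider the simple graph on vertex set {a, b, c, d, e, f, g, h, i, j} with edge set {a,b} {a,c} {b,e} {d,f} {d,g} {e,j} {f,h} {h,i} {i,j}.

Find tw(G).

A width-1 tree decomposition is:
Bags: B1 = {d, g}  B2 = {d, f}  B3 = {f, h}  B4 = {h, i}  B5 = {i, j}  B6 = {e, j}  B7 = {b, e}  B8 = {a, b}  B9 = {a, c}
Tree: B1–B2, B2–B3, B3–B4, B4–B5, B5–B6, B6–B7, B7–B8, B8–B9
Each bag holds 2 vertices, so the decomposition has width 1, which upper-bounds the treewidth. G has an edge, so its treewidth is at least 1. Therefore the treewidth is 1.

1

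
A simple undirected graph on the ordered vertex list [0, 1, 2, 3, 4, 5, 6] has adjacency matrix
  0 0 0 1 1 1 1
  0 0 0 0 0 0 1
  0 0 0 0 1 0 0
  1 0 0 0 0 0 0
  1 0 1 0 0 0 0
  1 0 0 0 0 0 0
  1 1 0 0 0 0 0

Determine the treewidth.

1

A width-1 tree decomposition is:
Bags: B1 = {0, 6}  B2 = {0, 4}  B3 = {0, 3}  B4 = {0, 5}  B5 = {2, 4}  B6 = {1, 6}
Tree: B1–B2, B1–B3, B3–B4, B2–B5, B1–B6
The largest bag has 2 vertices, giving width 1; this decomposition certifies tw(G) ≤ 1. G has an edge, so its treewidth is at least 1. Combining the bounds, tw(G) = 1.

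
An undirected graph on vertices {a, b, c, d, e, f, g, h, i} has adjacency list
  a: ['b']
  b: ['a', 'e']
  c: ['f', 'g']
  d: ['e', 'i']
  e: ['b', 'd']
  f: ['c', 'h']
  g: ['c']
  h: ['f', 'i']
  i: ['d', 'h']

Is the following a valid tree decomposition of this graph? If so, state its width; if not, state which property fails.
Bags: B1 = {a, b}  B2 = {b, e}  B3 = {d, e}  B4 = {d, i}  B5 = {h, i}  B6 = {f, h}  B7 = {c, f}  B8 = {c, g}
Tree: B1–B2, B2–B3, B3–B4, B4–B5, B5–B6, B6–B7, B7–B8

Checking the three conditions: (i) the bags cover all of {a, b, c, d, e, f, g, h, i}; (ii) for each edge, some bag contains both endpoints; (iii) the bags containing any fixed vertex form a subtree. All hold, so the decomposition is valid with width 2 − 1 = 1.

Yes; width 1.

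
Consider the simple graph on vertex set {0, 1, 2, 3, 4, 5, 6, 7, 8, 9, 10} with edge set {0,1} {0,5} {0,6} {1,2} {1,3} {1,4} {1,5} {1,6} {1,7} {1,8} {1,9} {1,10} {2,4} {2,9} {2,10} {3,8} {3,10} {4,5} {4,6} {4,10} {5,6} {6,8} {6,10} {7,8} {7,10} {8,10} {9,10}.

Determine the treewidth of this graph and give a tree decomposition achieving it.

The largest bag has 4 vertices, giving width 3; this decomposition certifies tw(G) ≤ 3. On the other hand G contains the 4-clique {0, 1, 5, 6}. A clique must lie in a single bag of any decomposition, so no decomposition can have width below 3. The upper and lower bounds meet at 3, so that is the treewidth.

Treewidth 3.
Bags: B1 = {1, 4, 6, 10}  B2 = {1, 4, 5, 6}  B3 = {1, 6, 8, 10}  B4 = {1, 7, 8, 10}  B5 = {1, 2, 4, 10}  B6 = {1, 3, 8, 10}  B7 = {1, 2, 9, 10}  B8 = {0, 1, 5, 6}
Tree: B1–B2, B1–B3, B3–B4, B1–B5, B3–B6, B5–B7, B2–B8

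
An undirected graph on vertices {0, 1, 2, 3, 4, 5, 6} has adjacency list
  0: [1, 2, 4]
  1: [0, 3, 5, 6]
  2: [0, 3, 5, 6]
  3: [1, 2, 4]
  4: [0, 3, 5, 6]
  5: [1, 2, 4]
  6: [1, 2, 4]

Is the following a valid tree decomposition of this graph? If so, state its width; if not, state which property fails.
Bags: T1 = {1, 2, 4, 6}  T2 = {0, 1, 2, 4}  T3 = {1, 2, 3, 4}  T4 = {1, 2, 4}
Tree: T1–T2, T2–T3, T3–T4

A tree decomposition must satisfy three properties: every vertex lies in some bag; for every edge, both endpoints lie together in some bag; and for every vertex, the bags containing it form a connected subtree. Here vertex 5 appears in no bag, so the decomposition is invalid.

No — vertex 5 appears in no bag.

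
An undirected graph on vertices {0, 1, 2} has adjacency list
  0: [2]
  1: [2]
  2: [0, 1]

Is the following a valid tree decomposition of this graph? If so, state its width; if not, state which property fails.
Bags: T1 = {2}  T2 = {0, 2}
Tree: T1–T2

No — vertex 1 appears in no bag.

A tree decomposition must satisfy three properties: every vertex lies in some bag; for every edge, both endpoints lie together in some bag; and for every vertex, the bags containing it form a connected subtree. Here vertex 1 appears in no bag, so the decomposition is invalid.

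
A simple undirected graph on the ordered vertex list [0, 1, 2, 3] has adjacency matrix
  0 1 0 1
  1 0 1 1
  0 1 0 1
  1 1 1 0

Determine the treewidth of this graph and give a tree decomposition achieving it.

Treewidth 2.
One such decomposition:
Bags: B1 = {1, 2, 3}  B2 = {0, 1, 3}
Tree: B1–B2

Every bag has size at most 3, so the width is 3 − 1 = 2 and tw(G) ≤ 2. Conversely, {0, 1, 3} is a clique of size 3, and the vertices of any clique must share a bag in every tree decomposition; so some bag has ≥ 3 vertices and tw(G) ≥ 2. Therefore the treewidth is 2.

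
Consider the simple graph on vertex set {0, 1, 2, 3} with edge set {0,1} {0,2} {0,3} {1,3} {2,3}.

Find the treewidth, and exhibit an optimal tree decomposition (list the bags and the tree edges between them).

Every bag has size at most 3, so the width is 3 − 1 = 2 and tw(G) ≤ 2. For the lower bound, the 3 vertices {0, 1, 3} are pairwise adjacent, and any tree decomposition puts a clique entirely inside one bag — forcing width ≥ 2. Combining the bounds, tw(G) = 2.

Treewidth 2.
One optimal decomposition is:
Bags: B1 = {0, 1, 3}  B2 = {0, 2, 3}
Tree: B1–B2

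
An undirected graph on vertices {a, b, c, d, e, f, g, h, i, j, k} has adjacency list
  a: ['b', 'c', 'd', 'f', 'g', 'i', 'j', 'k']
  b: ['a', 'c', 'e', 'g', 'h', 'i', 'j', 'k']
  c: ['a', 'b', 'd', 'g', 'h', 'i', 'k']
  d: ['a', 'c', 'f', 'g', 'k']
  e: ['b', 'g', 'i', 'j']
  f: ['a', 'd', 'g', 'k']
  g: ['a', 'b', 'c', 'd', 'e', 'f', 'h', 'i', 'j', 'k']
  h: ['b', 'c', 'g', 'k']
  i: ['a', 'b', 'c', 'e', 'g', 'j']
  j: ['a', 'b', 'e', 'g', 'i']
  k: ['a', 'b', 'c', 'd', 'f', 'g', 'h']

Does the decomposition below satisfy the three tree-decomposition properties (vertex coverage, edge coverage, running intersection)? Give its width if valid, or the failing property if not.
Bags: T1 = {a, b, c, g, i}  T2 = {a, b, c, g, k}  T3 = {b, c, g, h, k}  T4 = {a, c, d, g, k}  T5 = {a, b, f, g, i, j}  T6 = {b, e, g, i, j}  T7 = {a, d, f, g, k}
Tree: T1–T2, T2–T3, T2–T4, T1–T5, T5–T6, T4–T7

A tree decomposition must satisfy three properties: every vertex lies in some bag; for every edge, both endpoints lie together in some bag; and for every vertex, the bags containing it form a connected subtree. Here bags containing vertex f are not connected in the tree, so the decomposition is invalid.

No — bags containing vertex f are not connected in the tree.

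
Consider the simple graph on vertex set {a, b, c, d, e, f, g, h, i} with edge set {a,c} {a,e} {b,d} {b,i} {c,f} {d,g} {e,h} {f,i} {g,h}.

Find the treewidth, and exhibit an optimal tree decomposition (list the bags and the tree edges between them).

Treewidth 2.
One optimal decomposition is:
Bags: B1 = {a, c, e}  B2 = {c, e, f}  B3 = {e, f, i}  B4 = {b, e, i}  B5 = {b, d, e}  B6 = {d, e, g}  B7 = {e, g, h}
Tree: B1–B2, B2–B3, B3–B4, B4–B5, B5–B6, B6–B7

Every bag has size at most 3, so the width is 3 − 1 = 2 and tw(G) ≤ 2. For the lower bound, G contains the cycle e–a–c–f–i–b–d–g–h–e, so G is not a forest; only forests have treewidth ≤ 1, hence tw(G) ≥ 2. The upper and lower bounds meet at 2, so that is the treewidth.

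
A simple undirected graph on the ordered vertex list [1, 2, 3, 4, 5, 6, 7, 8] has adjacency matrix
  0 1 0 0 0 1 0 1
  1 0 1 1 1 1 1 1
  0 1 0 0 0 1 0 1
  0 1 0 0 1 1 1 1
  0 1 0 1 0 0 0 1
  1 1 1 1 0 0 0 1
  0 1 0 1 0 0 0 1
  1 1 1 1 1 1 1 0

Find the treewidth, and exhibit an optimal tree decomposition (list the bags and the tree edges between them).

Treewidth 3.
One optimal decomposition is:
Bags: B1 = {2, 3, 6, 8}  B2 = {2, 4, 6, 8}  B3 = {1, 2, 6, 8}  B4 = {2, 4, 5, 8}  B5 = {2, 4, 7, 8}
Tree: B1–B2, B1–B3, B2–B4, B4–B5

The largest bag has 4 vertices, giving width 3; this decomposition certifies tw(G) ≤ 3. For the lower bound, the 4 vertices {1, 2, 6, 8} are pairwise adjacent, and any tree decomposition puts a clique entirely inside one bag — forcing width ≥ 3. Combining the bounds, tw(G) = 3.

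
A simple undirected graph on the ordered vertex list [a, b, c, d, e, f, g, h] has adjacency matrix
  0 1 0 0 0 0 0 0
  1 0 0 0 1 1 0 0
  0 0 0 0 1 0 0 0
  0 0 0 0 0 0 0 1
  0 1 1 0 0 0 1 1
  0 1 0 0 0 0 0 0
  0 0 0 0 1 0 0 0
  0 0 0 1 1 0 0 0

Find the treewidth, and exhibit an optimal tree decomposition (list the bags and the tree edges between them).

Each bag holds 2 vertices, so the decomposition has width 1, which upper-bounds the treewidth. Since G has at least one edge (e.g. a–b), it is not an edgeless graph, so tw(G) ≥ 1. The upper and lower bounds meet at 1, so that is the treewidth.

Treewidth 1.
Bags: B1 = {a, b}  B2 = {b, e}  B3 = {e, h}  B4 = {d, h}  B5 = {c, e}  B6 = {e, g}  B7 = {b, f}
Tree: B1–B2, B2–B3, B3–B4, B2–B5, B2–B6, B1–B7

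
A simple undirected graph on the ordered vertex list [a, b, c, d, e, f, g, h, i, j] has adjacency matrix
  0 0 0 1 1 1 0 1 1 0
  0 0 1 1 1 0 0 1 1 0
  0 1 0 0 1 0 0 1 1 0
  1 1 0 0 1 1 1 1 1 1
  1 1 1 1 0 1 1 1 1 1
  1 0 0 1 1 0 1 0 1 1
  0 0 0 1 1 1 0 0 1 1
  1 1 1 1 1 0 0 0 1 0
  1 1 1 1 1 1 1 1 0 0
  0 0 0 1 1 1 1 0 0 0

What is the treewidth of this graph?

4

A width-4 tree decomposition is:
Bags: B1 = {a, d, e, f, i}  B2 = {d, e, f, g, i}  B3 = {a, d, e, h, i}  B4 = {b, d, e, h, i}  B5 = {d, e, f, g, j}  B6 = {b, c, e, h, i}
Tree: B1–B2, B1–B3, B3–B4, B2–B5, B4–B6
Every bag has size at most 5, so the width is 5 − 1 = 4 and tw(G) ≤ 4. On the other hand G contains the 5-clique {d, e, f, g, j}. A clique must lie in a single bag of any decomposition, so no decomposition can have width below 4. Hence tw(G) = 4 exactly.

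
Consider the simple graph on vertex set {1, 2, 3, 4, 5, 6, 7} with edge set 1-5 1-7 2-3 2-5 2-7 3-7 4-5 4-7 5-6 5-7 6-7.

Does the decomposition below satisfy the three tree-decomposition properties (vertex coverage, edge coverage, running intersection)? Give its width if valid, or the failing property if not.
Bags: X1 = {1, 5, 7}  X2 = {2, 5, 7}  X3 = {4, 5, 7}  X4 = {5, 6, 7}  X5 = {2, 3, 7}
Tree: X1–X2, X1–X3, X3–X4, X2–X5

Yes; width 2.

Every vertex of G appears in some bag (union = {1, 2, 3, 4, 5, 6, 7}); every edge is covered by a bag; and for each vertex v the set of bags containing v is connected in the bag tree. The decomposition is therefore valid. The largest bag has 3 vertices, so the width is 2.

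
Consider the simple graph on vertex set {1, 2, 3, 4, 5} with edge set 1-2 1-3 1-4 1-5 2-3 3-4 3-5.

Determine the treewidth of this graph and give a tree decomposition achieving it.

Every bag has size at most 3, so the width is 3 − 1 = 2 and tw(G) ≤ 2. On the other hand G contains the 3-clique {1, 2, 3}. A clique must lie in a single bag of any decomposition, so no decomposition can have width below 2. The upper and lower bounds meet at 2, so that is the treewidth.

Treewidth 2.
One such decomposition:
Bags: B1 = {1, 3, 4}  B2 = {1, 2, 3}  B3 = {1, 3, 5}
Tree: B1–B2, B2–B3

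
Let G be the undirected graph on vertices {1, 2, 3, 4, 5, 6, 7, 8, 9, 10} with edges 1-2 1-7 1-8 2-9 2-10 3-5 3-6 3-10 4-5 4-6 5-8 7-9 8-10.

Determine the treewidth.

2

A width-2 tree decomposition is:
Bags: B1 = {2, 7, 9}  B2 = {1, 2, 7}  B3 = {1, 2, 10}  B4 = {1, 8, 10}  B5 = {3, 8, 10}  B6 = {3, 5, 8}  B7 = {3, 5, 6}  B8 = {4, 5, 6}
Tree: B1–B2, B2–B3, B3–B4, B4–B5, B5–B6, B6–B7, B7–B8
Every bag has size at most 3, so the width is 3 − 1 = 2 and tw(G) ≤ 2. The edges 9–7–1–2–9 form a cycle, so G is not a tree and its treewidth is at least 2. Hence tw(G) = 2 exactly.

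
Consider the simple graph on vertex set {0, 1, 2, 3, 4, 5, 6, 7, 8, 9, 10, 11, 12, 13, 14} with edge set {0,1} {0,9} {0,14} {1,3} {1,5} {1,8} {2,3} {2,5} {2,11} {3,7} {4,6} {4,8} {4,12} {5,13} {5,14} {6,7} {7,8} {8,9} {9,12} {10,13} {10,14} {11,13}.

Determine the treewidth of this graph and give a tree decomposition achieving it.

Treewidth 3.
Bags: B1 = {2, 10, 11, 13}  B2 = {2, 5, 10, 13}  B3 = {2, 5, 10, 14}  B4 = {2, 3, 5, 14}  B5 = {1, 3, 5, 14}  B6 = {0, 1, 3, 14}  B7 = {0, 1, 3, 7}  B8 = {0, 1, 7, 8}  B9 = {0, 7, 8, 9}  B10 = {6, 7, 8, 9}  B11 = {4, 6, 8, 9}  B12 = {4, 6, 9, 12}
Tree: B1–B2, B2–B3, B3–B4, B4–B5, B5–B6, B6–B7, B7–B8, B8–B9, B9–B10, B10–B11, B11–B12

Each bag holds 4 vertices, so the decomposition has width 3, which upper-bounds the treewidth. For the lower bound: the 4 vertex sets {10,11,13}, {2}, {5}, {0,1,3,14} are disjoint, each induces a connected subgraph, and every pair is joined by at least one edge of G. Contracting each set to a single vertex therefore yields K_{4} as a minor, and since treewidth is minor-monotone, tw(G) ≥ tw(K_{4}) = 3. Combining the bounds, tw(G) = 3.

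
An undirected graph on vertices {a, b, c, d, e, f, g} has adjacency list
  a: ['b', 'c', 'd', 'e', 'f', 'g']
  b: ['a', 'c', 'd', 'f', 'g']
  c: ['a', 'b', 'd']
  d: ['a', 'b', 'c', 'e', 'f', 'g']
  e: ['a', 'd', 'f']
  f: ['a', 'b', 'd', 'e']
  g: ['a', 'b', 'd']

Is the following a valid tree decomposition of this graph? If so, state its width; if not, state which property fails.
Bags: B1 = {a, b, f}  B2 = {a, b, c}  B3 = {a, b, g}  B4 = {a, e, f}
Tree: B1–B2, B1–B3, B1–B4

No — vertex d appears in no bag.

A tree decomposition must satisfy three properties: every vertex lies in some bag; for every edge, both endpoints lie together in some bag; and for every vertex, the bags containing it form a connected subtree. Here vertex d appears in no bag, so the decomposition is invalid.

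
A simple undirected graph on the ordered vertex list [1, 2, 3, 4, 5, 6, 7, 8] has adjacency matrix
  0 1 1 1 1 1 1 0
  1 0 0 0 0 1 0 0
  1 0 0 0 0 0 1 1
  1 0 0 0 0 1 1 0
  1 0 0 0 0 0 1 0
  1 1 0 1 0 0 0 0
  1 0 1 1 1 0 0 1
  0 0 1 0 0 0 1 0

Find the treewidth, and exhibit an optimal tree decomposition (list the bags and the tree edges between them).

Treewidth 2.
One such decomposition:
Bags: B1 = {1, 4, 7}  B2 = {1, 3, 7}  B3 = {1, 5, 7}  B4 = {1, 4, 6}  B5 = {3, 7, 8}  B6 = {1, 2, 6}
Tree: B1–B2, B1–B3, B1–B4, B2–B5, B4–B6

Each bag holds 3 vertices, so the decomposition has width 2, which upper-bounds the treewidth. On the other hand G contains the 3-clique {3, 7, 8}. A clique must lie in a single bag of any decomposition, so no decomposition can have width below 2. Hence tw(G) = 2 exactly.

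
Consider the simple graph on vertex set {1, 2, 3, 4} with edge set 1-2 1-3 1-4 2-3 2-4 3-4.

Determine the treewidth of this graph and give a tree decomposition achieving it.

Treewidth 3.
One such decomposition:
Bags: B1 = {1, 2, 3, 4}
Tree: (single bag)

With just one bag of size 4, the width is 4 − 1 = 3, so tw(G) ≤ 3. For the lower bound, the 4 vertices {1, 2, 3, 4} are pairwise adjacent, and any tree decomposition puts a clique entirely inside one bag — forcing width ≥ 3. Hence tw(G) = 3 exactly.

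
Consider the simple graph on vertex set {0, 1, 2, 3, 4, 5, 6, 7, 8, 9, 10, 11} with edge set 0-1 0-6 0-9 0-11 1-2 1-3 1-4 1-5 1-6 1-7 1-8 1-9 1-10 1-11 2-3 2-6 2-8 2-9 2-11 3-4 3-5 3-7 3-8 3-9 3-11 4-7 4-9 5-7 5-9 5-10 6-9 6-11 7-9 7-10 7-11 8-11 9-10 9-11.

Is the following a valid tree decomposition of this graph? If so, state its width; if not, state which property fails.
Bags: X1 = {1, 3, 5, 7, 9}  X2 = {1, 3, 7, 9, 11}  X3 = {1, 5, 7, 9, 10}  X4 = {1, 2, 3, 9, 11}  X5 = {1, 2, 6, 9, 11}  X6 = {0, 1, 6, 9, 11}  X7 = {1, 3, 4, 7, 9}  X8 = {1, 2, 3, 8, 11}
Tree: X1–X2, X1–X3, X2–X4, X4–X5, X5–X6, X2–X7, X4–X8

Yes; width 4.

Checking the three conditions: (i) the bags cover all of {0, 1, 2, 3, 4, 5, 6, 7, 8, 9, 10, 11}; (ii) for each edge, some bag contains both endpoints; (iii) the bags containing any fixed vertex form a subtree. All hold, so the decomposition is valid with width 5 − 1 = 4.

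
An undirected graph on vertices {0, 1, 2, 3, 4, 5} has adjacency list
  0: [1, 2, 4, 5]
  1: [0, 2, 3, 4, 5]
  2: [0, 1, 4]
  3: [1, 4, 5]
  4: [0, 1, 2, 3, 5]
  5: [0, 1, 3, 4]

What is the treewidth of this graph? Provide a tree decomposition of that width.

Every bag has size at most 4, so the width is 4 − 1 = 3 and tw(G) ≤ 3. For the lower bound, the 4 vertices {0, 1, 2, 4} are pairwise adjacent, and any tree decomposition puts a clique entirely inside one bag — forcing width ≥ 3. Hence tw(G) = 3 exactly.

Treewidth 3.
Bags: B1 = {1, 3, 4, 5}  B2 = {0, 1, 4, 5}  B3 = {0, 1, 2, 4}
Tree: B1–B2, B2–B3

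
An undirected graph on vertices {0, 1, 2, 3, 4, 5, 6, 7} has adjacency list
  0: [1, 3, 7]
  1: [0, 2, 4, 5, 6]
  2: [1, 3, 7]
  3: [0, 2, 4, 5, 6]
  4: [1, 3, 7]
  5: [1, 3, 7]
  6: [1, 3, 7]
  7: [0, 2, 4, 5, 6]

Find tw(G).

3

A width-3 tree decomposition is:
Bags: B1 = {1, 3, 4, 7}  B2 = {1, 3, 5, 7}  B3 = {1, 3, 6, 7}  B4 = {1, 2, 3, 7}  B5 = {0, 1, 3, 7}
Tree: B1–B2, B2–B3, B3–B4, B4–B5
Every bag has size at most 4, so the width is 4 − 1 = 3 and tw(G) ≤ 3. For the lower bound: the 4 vertex sets {4,7}, {3,5}, {1}, {6} are disjoint, each induces a connected subgraph, and every pair is joined by at least one edge of G. Contracting each set to a single vertex therefore yields K_{4} as a minor, and since treewidth is minor-monotone, tw(G) ≥ tw(K_{4}) = 3. Combining the bounds, tw(G) = 3.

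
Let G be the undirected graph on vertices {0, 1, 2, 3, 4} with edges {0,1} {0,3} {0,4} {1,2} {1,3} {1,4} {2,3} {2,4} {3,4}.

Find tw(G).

3

A width-3 tree decomposition is:
Bags: B1 = {0, 1, 3, 4}  B2 = {1, 2, 3, 4}
Tree: B1–B2
Every bag has size at most 4, so the width is 4 − 1 = 3 and tw(G) ≤ 3. On the other hand G contains the 4-clique {0, 1, 3, 4}. A clique must lie in a single bag of any decomposition, so no decomposition can have width below 3. Hence tw(G) = 3 exactly.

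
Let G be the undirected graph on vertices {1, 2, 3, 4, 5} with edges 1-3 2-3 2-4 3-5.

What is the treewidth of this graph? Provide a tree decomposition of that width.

The largest bag has 2 vertices, giving width 1; this decomposition certifies tw(G) ≤ 1. G has an edge, so its treewidth is at least 1. Hence tw(G) = 1 exactly.

Treewidth 1.
One such decomposition:
Bags: B1 = {2, 3}  B2 = {2, 4}  B3 = {1, 3}  B4 = {3, 5}
Tree: B1–B2, B1–B3, B1–B4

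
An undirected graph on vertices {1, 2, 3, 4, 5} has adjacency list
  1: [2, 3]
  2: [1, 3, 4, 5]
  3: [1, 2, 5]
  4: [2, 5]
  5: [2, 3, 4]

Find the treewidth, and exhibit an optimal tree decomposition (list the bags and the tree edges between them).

Treewidth 2.
Bags: B1 = {1, 2, 3}  B2 = {2, 3, 5}  B3 = {2, 4, 5}
Tree: B1–B2, B2–B3

The largest bag has 3 vertices, giving width 2; this decomposition certifies tw(G) ≤ 2. Conversely, {1, 2, 3} is a clique of size 3, and the vertices of any clique must share a bag in every tree decomposition; so some bag has ≥ 3 vertices and tw(G) ≥ 2. Combining the bounds, tw(G) = 2.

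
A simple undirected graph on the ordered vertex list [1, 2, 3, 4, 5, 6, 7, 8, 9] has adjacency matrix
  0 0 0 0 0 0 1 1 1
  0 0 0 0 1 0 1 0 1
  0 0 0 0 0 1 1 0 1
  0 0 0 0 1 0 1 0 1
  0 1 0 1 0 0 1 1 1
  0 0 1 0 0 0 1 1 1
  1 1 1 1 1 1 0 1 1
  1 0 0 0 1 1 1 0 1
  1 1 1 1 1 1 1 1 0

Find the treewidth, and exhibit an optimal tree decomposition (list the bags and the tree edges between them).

Treewidth 3.
Bags: B1 = {2, 5, 7, 9}  B2 = {4, 5, 7, 9}  B3 = {5, 7, 8, 9}  B4 = {1, 7, 8, 9}  B5 = {6, 7, 8, 9}  B6 = {3, 6, 7, 9}
Tree: B1–B2, B1–B3, B3–B4, B4–B5, B5–B6

Each bag holds 4 vertices, so the decomposition has width 3, which upper-bounds the treewidth. Conversely, {1, 7, 8, 9} is a clique of size 4, and the vertices of any clique must share a bag in every tree decomposition; so some bag has ≥ 4 vertices and tw(G) ≥ 3. Combining the bounds, tw(G) = 3.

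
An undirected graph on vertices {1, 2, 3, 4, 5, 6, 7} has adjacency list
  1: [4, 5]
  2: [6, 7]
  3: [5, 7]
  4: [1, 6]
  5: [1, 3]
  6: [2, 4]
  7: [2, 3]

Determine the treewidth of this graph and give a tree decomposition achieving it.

Each bag holds 3 vertices, so the decomposition has width 2, which upper-bounds the treewidth. Since 3–7–2–6–4–1–5–3 is a cycle in G, G is not acyclic. Forests are exactly the graphs of treewidth ≤ 1, so tw(G) ≥ 2. Therefore the treewidth is 2.

Treewidth 2.
One optimal decomposition is:
Bags: B1 = {2, 3, 7}  B2 = {2, 3, 6}  B3 = {3, 4, 6}  B4 = {1, 3, 4}  B5 = {1, 3, 5}
Tree: B1–B2, B2–B3, B3–B4, B4–B5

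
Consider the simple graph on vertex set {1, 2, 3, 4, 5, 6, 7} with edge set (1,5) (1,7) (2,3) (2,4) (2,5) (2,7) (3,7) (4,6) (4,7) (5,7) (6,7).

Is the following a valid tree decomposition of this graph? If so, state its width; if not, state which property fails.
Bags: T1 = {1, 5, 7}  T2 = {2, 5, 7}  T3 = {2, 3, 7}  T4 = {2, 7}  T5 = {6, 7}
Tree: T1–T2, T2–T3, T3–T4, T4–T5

No — vertex 4 appears in no bag.

A tree decomposition must satisfy three properties: every vertex lies in some bag; for every edge, both endpoints lie together in some bag; and for every vertex, the bags containing it form a connected subtree. Here vertex 4 appears in no bag, so the decomposition is invalid.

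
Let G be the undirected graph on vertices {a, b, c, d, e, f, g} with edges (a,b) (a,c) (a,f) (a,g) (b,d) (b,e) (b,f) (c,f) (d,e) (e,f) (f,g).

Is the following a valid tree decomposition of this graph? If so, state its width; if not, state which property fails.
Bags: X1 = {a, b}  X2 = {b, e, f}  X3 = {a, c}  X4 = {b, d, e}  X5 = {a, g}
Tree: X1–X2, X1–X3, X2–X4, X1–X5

No — edge (f,a) lies in no bag.

A tree decomposition must satisfy three properties: every vertex lies in some bag; for every edge, both endpoints lie together in some bag; and for every vertex, the bags containing it form a connected subtree. Here edge (f,a) lies in no bag, so the decomposition is invalid.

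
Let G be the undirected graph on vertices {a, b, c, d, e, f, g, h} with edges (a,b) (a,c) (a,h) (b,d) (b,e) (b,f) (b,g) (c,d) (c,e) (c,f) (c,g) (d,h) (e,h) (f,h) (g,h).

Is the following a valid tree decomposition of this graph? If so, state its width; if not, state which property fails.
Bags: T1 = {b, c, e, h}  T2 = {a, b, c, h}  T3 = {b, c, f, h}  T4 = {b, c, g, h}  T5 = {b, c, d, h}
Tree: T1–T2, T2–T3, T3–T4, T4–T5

Checking the three conditions: (i) the bags cover all of {a, b, c, d, e, f, g, h}; (ii) for each edge, some bag contains both endpoints; (iii) the bags containing any fixed vertex form a subtree. All hold, so the decomposition is valid with width 4 − 1 = 3.

Yes; width 3.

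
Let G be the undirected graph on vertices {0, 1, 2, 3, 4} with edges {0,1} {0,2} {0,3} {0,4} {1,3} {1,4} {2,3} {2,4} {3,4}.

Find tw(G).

A width-3 tree decomposition is:
Bags: B1 = {0, 2, 3, 4}  B2 = {0, 1, 3, 4}
Tree: B1–B2
Each bag holds 4 vertices, so the decomposition has width 3, which upper-bounds the treewidth. Conversely, {0, 1, 3, 4} is a clique of size 4, and the vertices of any clique must share a bag in every tree decomposition; so some bag has ≥ 4 vertices and tw(G) ≥ 3. The upper and lower bounds meet at 3, so that is the treewidth.

3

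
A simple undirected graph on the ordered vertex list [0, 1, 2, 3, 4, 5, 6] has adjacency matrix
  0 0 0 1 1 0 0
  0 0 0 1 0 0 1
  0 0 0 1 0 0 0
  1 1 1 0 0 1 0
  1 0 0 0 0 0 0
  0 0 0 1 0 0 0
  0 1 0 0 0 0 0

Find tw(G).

A width-1 tree decomposition is:
Bags: B1 = {0, 3}  B2 = {1, 3}  B3 = {2, 3}  B4 = {0, 4}  B5 = {1, 6}  B6 = {3, 5}
Tree: B1–B2, B1–B3, B1–B4, B2–B5, B2–B6
Every bag has size at most 2, so the width is 2 − 1 = 1 and tw(G) ≤ 1. Any graph with an edge has treewidth ≥ 1, and G has the edge 3–0. Hence tw(G) = 1 exactly.

1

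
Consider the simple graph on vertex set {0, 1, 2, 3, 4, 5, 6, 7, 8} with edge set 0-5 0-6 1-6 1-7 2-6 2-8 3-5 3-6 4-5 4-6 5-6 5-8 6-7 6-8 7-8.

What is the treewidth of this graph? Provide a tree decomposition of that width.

Treewidth 2.
One optimal decomposition is:
Bags: B1 = {5, 6, 8}  B2 = {2, 6, 8}  B3 = {3, 5, 6}  B4 = {6, 7, 8}  B5 = {4, 5, 6}  B6 = {1, 6, 7}  B7 = {0, 5, 6}
Tree: B1–B2, B1–B3, B2–B4, B1–B5, B4–B6, B5–B7

Every bag has size at most 3, so the width is 3 − 1 = 2 and tw(G) ≤ 2. On the other hand G contains the 3-clique {1, 6, 7}. A clique must lie in a single bag of any decomposition, so no decomposition can have width below 2. The upper and lower bounds meet at 2, so that is the treewidth.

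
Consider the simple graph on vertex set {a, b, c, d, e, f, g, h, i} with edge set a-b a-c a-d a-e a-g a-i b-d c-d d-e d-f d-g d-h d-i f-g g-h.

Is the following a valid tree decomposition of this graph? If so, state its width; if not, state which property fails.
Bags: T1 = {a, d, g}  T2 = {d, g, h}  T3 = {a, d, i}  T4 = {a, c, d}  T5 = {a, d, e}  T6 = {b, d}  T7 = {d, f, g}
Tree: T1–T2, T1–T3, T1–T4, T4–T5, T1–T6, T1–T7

No — edge (a,b) lies in no bag.

A tree decomposition must satisfy three properties: every vertex lies in some bag; for every edge, both endpoints lie together in some bag; and for every vertex, the bags containing it form a connected subtree. Here edge (a,b) lies in no bag, so the decomposition is invalid.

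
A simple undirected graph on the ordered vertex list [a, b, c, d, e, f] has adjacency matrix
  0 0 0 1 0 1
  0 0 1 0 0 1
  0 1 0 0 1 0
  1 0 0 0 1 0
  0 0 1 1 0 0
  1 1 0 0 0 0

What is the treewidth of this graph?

A width-2 tree decomposition is:
Bags: B1 = {b, c, f}  B2 = {a, c, f}  B3 = {a, c, d}  B4 = {c, d, e}
Tree: B1–B2, B2–B3, B3–B4
Every bag has size at most 3, so the width is 3 − 1 = 2 and tw(G) ≤ 2. For the lower bound, G contains the cycle c–b–f–a–d–e–c, so G is not a forest; only forests have treewidth ≤ 1, hence tw(G) ≥ 2. The upper and lower bounds meet at 2, so that is the treewidth.

2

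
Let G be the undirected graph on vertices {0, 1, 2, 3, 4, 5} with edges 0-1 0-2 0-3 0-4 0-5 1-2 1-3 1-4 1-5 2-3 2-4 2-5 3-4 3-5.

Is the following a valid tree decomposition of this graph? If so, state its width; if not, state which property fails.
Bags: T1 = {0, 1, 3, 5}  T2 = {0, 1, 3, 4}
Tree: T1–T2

A tree decomposition must satisfy three properties: every vertex lies in some bag; for every edge, both endpoints lie together in some bag; and for every vertex, the bags containing it form a connected subtree. Here vertex 2 appears in no bag, so the decomposition is invalid.

No — vertex 2 appears in no bag.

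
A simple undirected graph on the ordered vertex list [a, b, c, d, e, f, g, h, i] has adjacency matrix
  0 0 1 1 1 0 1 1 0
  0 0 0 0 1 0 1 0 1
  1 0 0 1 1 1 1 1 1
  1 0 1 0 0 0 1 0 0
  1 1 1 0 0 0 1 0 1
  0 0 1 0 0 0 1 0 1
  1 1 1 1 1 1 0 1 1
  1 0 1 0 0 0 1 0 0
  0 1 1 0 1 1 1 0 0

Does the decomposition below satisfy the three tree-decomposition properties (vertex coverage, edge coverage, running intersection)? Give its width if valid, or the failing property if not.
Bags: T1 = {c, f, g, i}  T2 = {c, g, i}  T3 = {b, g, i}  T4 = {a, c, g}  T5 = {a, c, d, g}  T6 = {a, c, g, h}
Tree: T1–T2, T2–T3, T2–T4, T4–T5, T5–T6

A tree decomposition must satisfy three properties: every vertex lies in some bag; for every edge, both endpoints lie together in some bag; and for every vertex, the bags containing it form a connected subtree. Here vertex e appears in no bag, so the decomposition is invalid.

No — vertex e appears in no bag.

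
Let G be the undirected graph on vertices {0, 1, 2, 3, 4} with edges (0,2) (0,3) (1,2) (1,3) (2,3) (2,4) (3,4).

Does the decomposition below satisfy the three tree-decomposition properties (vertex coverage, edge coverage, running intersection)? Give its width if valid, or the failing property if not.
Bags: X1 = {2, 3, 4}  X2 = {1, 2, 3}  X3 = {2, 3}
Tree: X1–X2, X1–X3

No — vertex 0 appears in no bag.

A tree decomposition must satisfy three properties: every vertex lies in some bag; for every edge, both endpoints lie together in some bag; and for every vertex, the bags containing it form a connected subtree. Here vertex 0 appears in no bag, so the decomposition is invalid.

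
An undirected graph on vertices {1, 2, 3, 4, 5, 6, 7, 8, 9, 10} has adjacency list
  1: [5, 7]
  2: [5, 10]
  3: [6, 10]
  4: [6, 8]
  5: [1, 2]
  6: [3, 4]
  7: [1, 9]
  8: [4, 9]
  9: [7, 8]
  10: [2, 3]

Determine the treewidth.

2

A width-2 tree decomposition is:
Bags: B1 = {7, 8, 9}  B2 = {1, 7, 8}  B3 = {1, 5, 8}  B4 = {2, 5, 8}  B5 = {2, 8, 10}  B6 = {3, 8, 10}  B7 = {3, 6, 8}  B8 = {4, 6, 8}
Tree: B1–B2, B2–B3, B3–B4, B4–B5, B5–B6, B6–B7, B7–B8
Each bag holds 3 vertices, so the decomposition has width 2, which upper-bounds the treewidth. Since 8–9–7–1–5–2–10–3–6–4–8 is a cycle in G, G is not acyclic. Forests are exactly the graphs of treewidth ≤ 1, so tw(G) ≥ 2. Hence tw(G) = 2 exactly.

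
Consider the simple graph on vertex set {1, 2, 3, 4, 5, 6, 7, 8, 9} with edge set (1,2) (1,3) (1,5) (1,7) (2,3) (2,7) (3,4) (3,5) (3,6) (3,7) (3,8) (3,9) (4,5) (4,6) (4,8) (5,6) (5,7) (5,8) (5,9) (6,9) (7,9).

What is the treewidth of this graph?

3

A width-3 tree decomposition is:
Bags: B1 = {1, 3, 5, 7}  B2 = {1, 2, 3, 7}  B3 = {3, 5, 7, 9}  B4 = {3, 5, 6, 9}  B5 = {3, 4, 5, 6}  B6 = {3, 4, 5, 8}
Tree: B1–B2, B1–B3, B3–B4, B4–B5, B5–B6
The largest bag has 4 vertices, giving width 3; this decomposition certifies tw(G) ≤ 3. Conversely, {1, 2, 3, 7} is a clique of size 4, and the vertices of any clique must share a bag in every tree decomposition; so some bag has ≥ 4 vertices and tw(G) ≥ 3. The upper and lower bounds meet at 3, so that is the treewidth.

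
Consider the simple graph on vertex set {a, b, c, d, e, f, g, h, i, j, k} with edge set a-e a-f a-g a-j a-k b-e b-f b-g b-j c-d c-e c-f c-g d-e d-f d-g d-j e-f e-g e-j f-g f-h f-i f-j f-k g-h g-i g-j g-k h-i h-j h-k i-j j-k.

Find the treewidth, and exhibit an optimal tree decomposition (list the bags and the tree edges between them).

Every bag has size at most 5, so the width is 5 − 1 = 4 and tw(G) ≤ 4. For the lower bound, the 5 vertices {d, e, f, g, j} are pairwise adjacent, and any tree decomposition puts a clique entirely inside one bag — forcing width ≥ 4. Combining the bounds, tw(G) = 4.

Treewidth 4.
Bags: B1 = {a, f, g, j, k}  B2 = {f, g, h, j, k}  B3 = {a, e, f, g, j}  B4 = {d, e, f, g, j}  B5 = {b, e, f, g, j}  B6 = {c, d, e, f, g}  B7 = {f, g, h, i, j}
Tree: B1–B2, B1–B3, B3–B4, B3–B5, B4–B6, B2–B7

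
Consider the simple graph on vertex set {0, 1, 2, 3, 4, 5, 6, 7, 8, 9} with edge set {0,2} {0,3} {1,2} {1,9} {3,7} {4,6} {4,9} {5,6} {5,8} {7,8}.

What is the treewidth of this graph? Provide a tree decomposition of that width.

The largest bag has 3 vertices, giving width 2; this decomposition certifies tw(G) ≤ 2. The edges 6–5–8–7–3–0–2–1–9–4–6 form a cycle, so G is not a tree and its treewidth is at least 2. Combining the bounds, tw(G) = 2.

Treewidth 2.
Bags: B1 = {5, 6, 8}  B2 = {6, 7, 8}  B3 = {3, 6, 7}  B4 = {0, 3, 6}  B5 = {0, 2, 6}  B6 = {1, 2, 6}  B7 = {1, 6, 9}  B8 = {4, 6, 9}
Tree: B1–B2, B2–B3, B3–B4, B4–B5, B5–B6, B6–B7, B7–B8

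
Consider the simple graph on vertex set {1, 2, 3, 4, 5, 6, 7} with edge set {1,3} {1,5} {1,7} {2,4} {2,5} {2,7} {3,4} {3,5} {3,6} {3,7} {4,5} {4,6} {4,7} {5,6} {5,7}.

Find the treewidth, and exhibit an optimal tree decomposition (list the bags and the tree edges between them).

Each bag holds 4 vertices, so the decomposition has width 3, which upper-bounds the treewidth. For the lower bound, the 4 vertices {2, 4, 5, 7} are pairwise adjacent, and any tree decomposition puts a clique entirely inside one bag — forcing width ≥ 3. The upper and lower bounds meet at 3, so that is the treewidth.

Treewidth 3.
One optimal decomposition is:
Bags: B1 = {3, 4, 5, 7}  B2 = {3, 4, 5, 6}  B3 = {1, 3, 5, 7}  B4 = {2, 4, 5, 7}
Tree: B1–B2, B1–B3, B1–B4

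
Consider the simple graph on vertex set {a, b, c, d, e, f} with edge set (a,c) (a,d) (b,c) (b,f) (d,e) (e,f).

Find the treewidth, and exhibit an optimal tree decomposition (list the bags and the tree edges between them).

Every bag has size at most 3, so the width is 3 − 1 = 2 and tw(G) ≤ 2. Since f–e–d–a–c–b–f is a cycle in G, G is not acyclic. Forests are exactly the graphs of treewidth ≤ 1, so tw(G) ≥ 2. Combining the bounds, tw(G) = 2.

Treewidth 2.
One optimal decomposition is:
Bags: B1 = {d, e, f}  B2 = {a, d, f}  B3 = {a, c, f}  B4 = {b, c, f}
Tree: B1–B2, B2–B3, B3–B4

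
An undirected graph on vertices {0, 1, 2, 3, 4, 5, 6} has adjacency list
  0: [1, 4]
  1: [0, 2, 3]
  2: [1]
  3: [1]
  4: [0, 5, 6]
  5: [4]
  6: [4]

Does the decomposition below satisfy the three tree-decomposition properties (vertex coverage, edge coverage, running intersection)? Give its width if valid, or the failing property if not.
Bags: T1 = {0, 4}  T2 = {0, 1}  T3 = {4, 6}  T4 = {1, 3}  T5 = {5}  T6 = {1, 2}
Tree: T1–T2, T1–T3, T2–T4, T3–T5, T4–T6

A tree decomposition must satisfy three properties: every vertex lies in some bag; for every edge, both endpoints lie together in some bag; and for every vertex, the bags containing it form a connected subtree. Here edge (4,5) lies in no bag, so the decomposition is invalid.

No — edge (4,5) lies in no bag.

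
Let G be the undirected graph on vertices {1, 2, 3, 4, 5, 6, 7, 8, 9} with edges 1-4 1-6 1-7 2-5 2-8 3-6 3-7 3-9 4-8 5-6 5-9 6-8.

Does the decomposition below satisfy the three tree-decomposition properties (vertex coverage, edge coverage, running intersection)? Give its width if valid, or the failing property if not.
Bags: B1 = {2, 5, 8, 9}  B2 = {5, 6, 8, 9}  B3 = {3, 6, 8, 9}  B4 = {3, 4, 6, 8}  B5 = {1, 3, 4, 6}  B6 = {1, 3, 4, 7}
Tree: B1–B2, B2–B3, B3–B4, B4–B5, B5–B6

Checking the three conditions: (i) the bags cover all of {1, 2, 3, 4, 5, 6, 7, 8, 9}; (ii) for each edge, some bag contains both endpoints; (iii) the bags containing any fixed vertex form a subtree. All hold, so the decomposition is valid with width 4 − 1 = 3.

Yes; width 3.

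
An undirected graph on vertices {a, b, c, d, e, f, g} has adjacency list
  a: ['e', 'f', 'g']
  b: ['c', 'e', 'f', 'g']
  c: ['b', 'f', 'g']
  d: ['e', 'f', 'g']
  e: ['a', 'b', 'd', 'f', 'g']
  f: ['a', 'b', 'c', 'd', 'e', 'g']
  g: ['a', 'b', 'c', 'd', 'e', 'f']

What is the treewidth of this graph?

A width-3 tree decomposition is:
Bags: B1 = {b, c, f, g}  B2 = {b, e, f, g}  B3 = {d, e, f, g}  B4 = {a, e, f, g}
Tree: B1–B2, B2–B3, B2–B4
The largest bag has 4 vertices, giving width 3; this decomposition certifies tw(G) ≤ 3. For the lower bound, the 4 vertices {d, e, f, g} are pairwise adjacent, and any tree decomposition puts a clique entirely inside one bag — forcing width ≥ 3. The upper and lower bounds meet at 3, so that is the treewidth.

3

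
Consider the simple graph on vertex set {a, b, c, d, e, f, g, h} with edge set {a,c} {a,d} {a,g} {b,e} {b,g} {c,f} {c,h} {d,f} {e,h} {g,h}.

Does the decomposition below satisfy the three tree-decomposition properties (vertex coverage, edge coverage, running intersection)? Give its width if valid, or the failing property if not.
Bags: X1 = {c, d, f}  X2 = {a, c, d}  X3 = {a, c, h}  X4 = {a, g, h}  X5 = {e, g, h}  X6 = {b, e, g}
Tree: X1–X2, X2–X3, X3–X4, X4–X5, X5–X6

Yes; width 2.

Checking the three conditions: (i) the bags cover all of {a, b, c, d, e, f, g, h}; (ii) for each edge, some bag contains both endpoints; (iii) the bags containing any fixed vertex form a subtree. All hold, so the decomposition is valid with width 3 − 1 = 2.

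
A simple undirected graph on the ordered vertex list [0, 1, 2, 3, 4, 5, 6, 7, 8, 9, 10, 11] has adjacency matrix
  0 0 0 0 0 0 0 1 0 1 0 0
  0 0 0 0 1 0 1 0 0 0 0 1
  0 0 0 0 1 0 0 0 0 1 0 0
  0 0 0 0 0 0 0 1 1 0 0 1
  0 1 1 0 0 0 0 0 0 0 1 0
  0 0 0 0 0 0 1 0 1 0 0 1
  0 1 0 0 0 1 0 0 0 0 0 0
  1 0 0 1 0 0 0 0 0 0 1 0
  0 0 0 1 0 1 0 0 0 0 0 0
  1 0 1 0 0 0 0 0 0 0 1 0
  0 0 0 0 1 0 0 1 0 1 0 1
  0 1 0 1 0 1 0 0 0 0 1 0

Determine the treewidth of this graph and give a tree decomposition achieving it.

Each bag holds 4 vertices, so the decomposition has width 3, which upper-bounds the treewidth. For the lower bound: the 4 vertex sets {5,6,8}, {1}, {11}, {3,4,7,10} are disjoint, each induces a connected subgraph, and every pair is joined by at least one edge of G. Contracting each set to a single vertex therefore yields K_{4} as a minor, and since treewidth is minor-monotone, tw(G) ≥ tw(K_{4}) = 3. Therefore the treewidth is 3.

Treewidth 3.
One such decomposition:
Bags: B1 = {1, 5, 6, 8}  B2 = {1, 5, 8, 11}  B3 = {1, 3, 8, 11}  B4 = {1, 3, 4, 11}  B5 = {3, 4, 10, 11}  B6 = {3, 4, 7, 10}  B7 = {2, 4, 7, 10}  B8 = {2, 7, 9, 10}  B9 = {0, 2, 7, 9}
Tree: B1–B2, B2–B3, B3–B4, B4–B5, B5–B6, B6–B7, B7–B8, B8–B9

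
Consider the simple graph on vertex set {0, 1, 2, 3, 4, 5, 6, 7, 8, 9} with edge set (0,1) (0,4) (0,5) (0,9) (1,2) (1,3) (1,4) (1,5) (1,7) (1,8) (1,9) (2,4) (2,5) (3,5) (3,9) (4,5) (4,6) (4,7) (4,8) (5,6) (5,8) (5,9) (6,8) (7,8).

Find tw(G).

3

A width-3 tree decomposition is:
Bags: B1 = {1, 2, 4, 5}  B2 = {0, 1, 4, 5}  B3 = {0, 1, 5, 9}  B4 = {1, 4, 5, 8}  B5 = {1, 3, 5, 9}  B6 = {4, 5, 6, 8}  B7 = {1, 4, 7, 8}
Tree: B1–B2, B2–B3, B2–B4, B3–B5, B4–B6, B4–B7
The largest bag has 4 vertices, giving width 3; this decomposition certifies tw(G) ≤ 3. For the lower bound, the 4 vertices {0, 1, 5, 9} are pairwise adjacent, and any tree decomposition puts a clique entirely inside one bag — forcing width ≥ 3. Therefore the treewidth is 3.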